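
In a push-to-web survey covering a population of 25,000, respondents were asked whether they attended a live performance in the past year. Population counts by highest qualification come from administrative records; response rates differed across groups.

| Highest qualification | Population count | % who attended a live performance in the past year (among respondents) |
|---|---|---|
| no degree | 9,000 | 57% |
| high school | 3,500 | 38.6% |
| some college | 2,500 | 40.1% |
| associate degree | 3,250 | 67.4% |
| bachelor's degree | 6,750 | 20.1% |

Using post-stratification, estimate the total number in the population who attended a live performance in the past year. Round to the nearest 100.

11,000

Apply each group's respondent rate to its population count:
  no degree: 9,000 × 57% = 5130
  high school: 3,500 × 38.6% = 1351
  some college: 2,500 × 40.1% = 1002.5
  associate degree: 3,250 × 67.4% = 2190.5
  bachelor's degree: 6,750 × 20.1% = 1356.75
Estimated total = 11030.8 → 11,000.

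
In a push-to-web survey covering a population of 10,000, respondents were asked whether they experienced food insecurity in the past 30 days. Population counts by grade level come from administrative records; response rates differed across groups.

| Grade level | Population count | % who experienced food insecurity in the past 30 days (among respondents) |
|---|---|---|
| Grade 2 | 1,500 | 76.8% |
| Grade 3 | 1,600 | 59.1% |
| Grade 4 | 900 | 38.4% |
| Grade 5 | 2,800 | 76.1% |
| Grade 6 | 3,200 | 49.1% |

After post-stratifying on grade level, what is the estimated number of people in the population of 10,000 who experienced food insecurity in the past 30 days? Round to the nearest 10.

Each cell contributes its population count × the respondent rate:
  Grade 2: 1,500 × 76.8% = 1152
  Grade 3: 1,600 × 59.1% = 945.6
  Grade 4: 900 × 38.4% = 345.6
  Grade 5: 2,800 × 76.1% = 2130.8
  Grade 6: 3,200 × 49.1% = 1571.2
Estimated total = 6145.2 → 6,150.

6,150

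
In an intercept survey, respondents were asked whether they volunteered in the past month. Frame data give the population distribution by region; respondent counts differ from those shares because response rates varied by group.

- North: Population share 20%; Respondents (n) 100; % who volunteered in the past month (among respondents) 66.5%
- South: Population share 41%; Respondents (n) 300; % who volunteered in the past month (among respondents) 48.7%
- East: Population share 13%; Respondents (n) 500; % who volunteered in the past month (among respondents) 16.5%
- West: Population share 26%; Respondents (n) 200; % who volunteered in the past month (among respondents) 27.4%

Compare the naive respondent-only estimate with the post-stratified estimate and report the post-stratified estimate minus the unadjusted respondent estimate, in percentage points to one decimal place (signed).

+10.7 percentage points

Unadjusted (pooled respondent) estimate weights by respondent counts:
  (100/1100)×66.5 + (300/1100)×48.7 + (500/1100)×16.5 + (200/1100)×27.4 = 31.8091%
Post-stratifying to population shares instead:
  0.2×66.5 + 0.41×48.7 + 0.13×16.5 + 0.26×27.4 = 42.536%
Difference = 42.536 − 31.8091 = 10.7269 pp.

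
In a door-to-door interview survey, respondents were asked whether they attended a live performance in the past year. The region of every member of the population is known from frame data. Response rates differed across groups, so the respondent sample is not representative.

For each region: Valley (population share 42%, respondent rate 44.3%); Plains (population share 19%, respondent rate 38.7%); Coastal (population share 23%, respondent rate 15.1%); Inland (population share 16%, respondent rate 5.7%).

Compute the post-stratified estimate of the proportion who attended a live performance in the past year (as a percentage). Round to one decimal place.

30.3%

Weight each group's respondent value by its population share:
  Valley: 0.42 × 44.3 = 18.606
  Plains: 0.19 × 38.7 = 7.353
  Coastal: 0.23 × 15.1 = 3.473
  Inland: 0.16 × 5.7 = 0.912
Post-stratified estimate = 30.344 → 30.3%.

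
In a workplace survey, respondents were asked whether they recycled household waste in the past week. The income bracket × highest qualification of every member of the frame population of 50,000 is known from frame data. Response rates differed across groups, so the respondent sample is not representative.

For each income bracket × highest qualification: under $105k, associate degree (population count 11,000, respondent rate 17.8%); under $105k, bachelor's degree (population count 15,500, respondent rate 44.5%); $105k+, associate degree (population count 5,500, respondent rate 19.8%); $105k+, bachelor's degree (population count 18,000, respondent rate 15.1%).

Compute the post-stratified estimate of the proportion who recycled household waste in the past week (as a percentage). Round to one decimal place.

25.3%

Weight each group's respondent value by its population share:
  under $105k, associate degree: (11,000/50,000) × 17.8 = 3.916
  under $105k, bachelor's degree: (15,500/50,000) × 44.5 = 13.795
  $105k+, associate degree: (5,500/50,000) × 19.8 = 2.178
  $105k+, bachelor's degree: (18,000/50,000) × 15.1 = 5.436
Post-stratified estimate = 25.325 → 25.3%.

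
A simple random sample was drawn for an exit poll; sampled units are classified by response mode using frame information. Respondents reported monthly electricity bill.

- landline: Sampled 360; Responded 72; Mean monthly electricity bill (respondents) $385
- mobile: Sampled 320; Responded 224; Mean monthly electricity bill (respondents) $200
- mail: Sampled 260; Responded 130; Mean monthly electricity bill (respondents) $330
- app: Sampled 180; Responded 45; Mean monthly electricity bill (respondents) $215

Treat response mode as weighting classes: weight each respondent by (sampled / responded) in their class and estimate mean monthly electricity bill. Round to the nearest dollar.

Class response rates: landline 72/360 = 20%, mobile 224/320 = 70%, mail 130/260 = 50%, app 45/180 = 25%.
Each respondent's weight = sampled/responded in their class; summing within a class gives n_sampled, so:
  landline: 360 × 385 = 138,600
  mobile: 320 × 200 = 64,000
  mail: 260 × 330 = 85,800
  app: 180 × 215 = 38,700
Adjusted estimate = 327,100 / 1,120 = 292.054 → $292.

$292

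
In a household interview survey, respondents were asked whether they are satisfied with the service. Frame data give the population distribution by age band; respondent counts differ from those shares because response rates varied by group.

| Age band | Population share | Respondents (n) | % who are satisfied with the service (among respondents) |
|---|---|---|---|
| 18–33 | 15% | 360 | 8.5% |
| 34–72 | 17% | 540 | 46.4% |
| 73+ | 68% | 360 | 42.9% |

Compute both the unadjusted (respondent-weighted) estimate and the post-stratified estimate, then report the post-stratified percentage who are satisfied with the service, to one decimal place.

38.3%

Without adjustment, the pooled respondent share is:
  (360/1260)×8.5 + (540/1260)×46.4 + (360/1260)×42.9 = 34.5714%
Post-stratifying to population shares instead:
  0.15×8.5 + 0.17×46.4 + 0.68×42.9 = 38.335%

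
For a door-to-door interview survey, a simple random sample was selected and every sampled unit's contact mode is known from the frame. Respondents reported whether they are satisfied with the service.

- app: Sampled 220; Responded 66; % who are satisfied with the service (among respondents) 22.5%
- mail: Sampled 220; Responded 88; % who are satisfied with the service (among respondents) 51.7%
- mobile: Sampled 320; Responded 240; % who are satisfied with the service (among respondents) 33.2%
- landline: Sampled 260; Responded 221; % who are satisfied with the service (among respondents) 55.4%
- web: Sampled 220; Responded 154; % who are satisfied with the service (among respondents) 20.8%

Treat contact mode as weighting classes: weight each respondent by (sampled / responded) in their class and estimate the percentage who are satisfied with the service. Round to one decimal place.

Class response rates: app 66/220 = 30%, mail 88/220 = 40%, mobile 240/320 = 75%, landline 221/260 = 85%, web 154/220 = 70%.
Weighting each respondent by the inverse class response rate inflates each class back to its sampled size, so the class weight is n_sampled:
  app: 220 × 22.5 = 4950
  mail: 220 × 51.7 = 11,374
  mobile: 320 × 33.2 = 10,624
  landline: 260 × 55.4 = 14,404
  web: 220 × 20.8 = 4576
Adjusted estimate = 45,928 / 1,240 = 37.0387 → 37.0%.

37.0%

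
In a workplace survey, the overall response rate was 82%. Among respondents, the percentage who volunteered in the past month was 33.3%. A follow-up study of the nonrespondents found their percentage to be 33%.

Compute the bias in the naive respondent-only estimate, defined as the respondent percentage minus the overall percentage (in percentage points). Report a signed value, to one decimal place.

+0.1 percentage points

Nonresponse fraction = 1 − 0.82 = 0.18.
Bias = (nonresponse fraction) × (respondent percentage − nonrespondent percentage)
     = 0.18 × (33.3 − 33) = 0.18 × 0.3 = 0.054.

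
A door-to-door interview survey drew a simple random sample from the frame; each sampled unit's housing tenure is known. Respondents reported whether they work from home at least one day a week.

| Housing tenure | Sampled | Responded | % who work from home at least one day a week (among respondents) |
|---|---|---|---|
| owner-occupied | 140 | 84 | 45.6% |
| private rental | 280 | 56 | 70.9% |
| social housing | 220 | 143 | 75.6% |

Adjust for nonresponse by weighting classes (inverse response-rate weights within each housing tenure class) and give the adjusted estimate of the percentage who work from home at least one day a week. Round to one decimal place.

Response rates by class: owner-occupied 84/140 = 60%, private rental 56/280 = 20%, social housing 143/220 = 65%.
Each respondent's weight = sampled/responded in their class; summing within a class gives n_sampled, so:
  owner-occupied: 140 × 45.6 = 6384
  private rental: 280 × 70.9 = 19,852
  social housing: 220 × 75.6 = 16,632
Adjusted estimate = 42,868 / 640 = 66.9813 → 67.0%.

67.0%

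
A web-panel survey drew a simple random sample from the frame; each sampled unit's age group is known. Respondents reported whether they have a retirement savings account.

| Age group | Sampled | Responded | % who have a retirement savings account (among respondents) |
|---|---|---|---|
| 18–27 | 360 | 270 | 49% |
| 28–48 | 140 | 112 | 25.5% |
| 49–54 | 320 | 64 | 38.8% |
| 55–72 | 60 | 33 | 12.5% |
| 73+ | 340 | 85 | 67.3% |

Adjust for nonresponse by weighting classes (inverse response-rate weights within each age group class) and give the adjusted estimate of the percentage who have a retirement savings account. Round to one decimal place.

Response rates by class: 18–27 270/360 = 75%, 28–48 112/140 = 80%, 49–54 64/320 = 20%, 55–72 33/60 = 55%, 73+ 85/340 = 25%.
Weighting each respondent by the inverse class response rate inflates each class back to its sampled size, so the class weight is n_sampled:
  18–27: 360 × 49 = 17,640
  28–48: 140 × 25.5 = 3570
  49–54: 320 × 38.8 = 12,416
  55–72: 60 × 12.5 = 750
  73+: 340 × 67.3 = 22,882
Adjusted estimate = 57,258 / 1,220 = 46.9328 → 46.9%.

46.9%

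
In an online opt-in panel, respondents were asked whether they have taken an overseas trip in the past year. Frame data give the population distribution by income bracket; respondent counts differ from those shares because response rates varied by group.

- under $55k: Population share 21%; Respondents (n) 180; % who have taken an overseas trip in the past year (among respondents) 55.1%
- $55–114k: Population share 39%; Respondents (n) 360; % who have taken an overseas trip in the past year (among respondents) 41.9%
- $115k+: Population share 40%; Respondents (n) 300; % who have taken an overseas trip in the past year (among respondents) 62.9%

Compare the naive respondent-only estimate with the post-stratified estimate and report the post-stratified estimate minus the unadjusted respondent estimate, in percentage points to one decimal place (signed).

+0.8 percentage points

Unadjusted (pooled respondent) estimate weights by respondent counts:
  (180/840)×55.1 + (360/840)×41.9 + (300/840)×62.9 = 52.2286%
Post-stratifying to population shares instead:
  0.21×55.1 + 0.39×41.9 + 0.4×62.9 = 53.072%
Difference = 53.072 − 52.2286 = 0.8434 pp.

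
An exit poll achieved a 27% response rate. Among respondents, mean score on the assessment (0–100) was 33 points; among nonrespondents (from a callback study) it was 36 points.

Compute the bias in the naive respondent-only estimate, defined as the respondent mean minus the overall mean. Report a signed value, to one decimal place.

Nonresponse fraction = 1 − 0.27 = 0.73.
Bias = (nonresponse fraction) × (respondent mean − nonrespondent mean)
     = 0.73 × (33 − 36) = 0.73 × -3 = -2.19.

-2.2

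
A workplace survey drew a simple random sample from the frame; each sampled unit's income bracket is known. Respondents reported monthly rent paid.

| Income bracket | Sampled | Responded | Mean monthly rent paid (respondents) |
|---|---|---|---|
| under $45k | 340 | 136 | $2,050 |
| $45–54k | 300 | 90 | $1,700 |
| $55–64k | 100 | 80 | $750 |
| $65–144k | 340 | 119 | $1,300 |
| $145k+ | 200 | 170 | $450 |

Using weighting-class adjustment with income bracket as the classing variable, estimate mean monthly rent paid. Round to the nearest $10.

Response rates by class: under $45k 136/340 = 40%, $45–54k 90/300 = 30%, $55–64k 80/100 = 80%, $65–144k 119/340 = 35%, $145k+ 170/200 = 85%.
Weighting each respondent by the inverse class response rate inflates each class back to its sampled size, so the class weight is n_sampled:
  under $45k: 340 × 2050 = 697,000
  $45–54k: 300 × 1700 = 510,000
  $55–64k: 100 × 750 = 75,000
  $65–144k: 340 × 1300 = 442,000
  $145k+: 200 × 450 = 90,000
Adjusted estimate = 1,814,000 / 1,280 = 1417.19 → $1,420.

$1,420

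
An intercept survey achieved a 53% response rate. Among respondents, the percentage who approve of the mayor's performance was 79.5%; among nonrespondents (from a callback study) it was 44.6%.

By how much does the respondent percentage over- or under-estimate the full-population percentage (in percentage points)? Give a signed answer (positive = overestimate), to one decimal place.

+16.4 percentage points

Nonresponse fraction = 1 − 0.53 = 0.47.
Bias = (nonresponse fraction) × (respondent percentage − nonrespondent percentage)
     = 0.47 × (79.5 − 44.6) = 0.47 × 34.9 = 16.403.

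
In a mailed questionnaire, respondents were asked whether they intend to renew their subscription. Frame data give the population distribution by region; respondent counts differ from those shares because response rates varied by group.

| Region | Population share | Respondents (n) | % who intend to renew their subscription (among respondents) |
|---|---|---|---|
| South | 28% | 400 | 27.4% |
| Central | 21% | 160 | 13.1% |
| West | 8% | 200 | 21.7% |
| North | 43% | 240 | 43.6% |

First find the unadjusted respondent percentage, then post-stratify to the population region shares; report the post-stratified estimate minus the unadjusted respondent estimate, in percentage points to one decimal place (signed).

+3.0 percentage points

Unadjusted (pooled respondent) estimate weights by respondent counts:
  (400/1000)×27.4 + (160/1000)×13.1 + (200/1000)×21.7 + (240/1000)×43.6 = 27.86%
Reweighting by population region shares:
  0.28×27.4 + 0.21×13.1 + 0.08×21.7 + 0.43×43.6 = 30.907%
Difference = 30.907 − 27.86 = 3.047 pp.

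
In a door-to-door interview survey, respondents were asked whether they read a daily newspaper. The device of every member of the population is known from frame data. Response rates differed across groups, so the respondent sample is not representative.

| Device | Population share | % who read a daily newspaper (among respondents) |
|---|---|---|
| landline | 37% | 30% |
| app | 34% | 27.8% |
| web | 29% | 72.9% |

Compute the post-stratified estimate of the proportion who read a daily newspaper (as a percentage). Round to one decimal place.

41.7%

Weight each group's respondent value by its population share:
  landline: 0.37 × 30 = 11.1
  app: 0.34 × 27.8 = 9.452
  web: 0.29 × 72.9 = 21.141
Post-stratified estimate = 41.693 → 41.7%.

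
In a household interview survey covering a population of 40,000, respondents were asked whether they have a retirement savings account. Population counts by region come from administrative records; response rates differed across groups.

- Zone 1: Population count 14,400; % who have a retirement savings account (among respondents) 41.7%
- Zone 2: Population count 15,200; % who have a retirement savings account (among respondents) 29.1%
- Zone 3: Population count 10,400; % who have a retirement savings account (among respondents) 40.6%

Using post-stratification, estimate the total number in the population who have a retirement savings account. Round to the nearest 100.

Each cell contributes its population count × the respondent rate:
  Zone 1: 14,400 × 41.7% = 6004.8
  Zone 2: 15,200 × 29.1% = 4423.2
  Zone 3: 10,400 × 40.6% = 4222.4
Estimated total = 14650.4 → 14,700.

14,700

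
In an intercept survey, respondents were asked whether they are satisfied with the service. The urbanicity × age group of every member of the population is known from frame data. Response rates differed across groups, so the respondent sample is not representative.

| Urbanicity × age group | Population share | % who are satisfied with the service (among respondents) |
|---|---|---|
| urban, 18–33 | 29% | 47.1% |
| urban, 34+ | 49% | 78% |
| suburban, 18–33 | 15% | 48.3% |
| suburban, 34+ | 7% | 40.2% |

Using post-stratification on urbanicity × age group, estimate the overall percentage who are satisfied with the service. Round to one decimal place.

Post-stratification weights by population share, not respondent share:
  urban, 18–33: 0.29 × 47.1 = 13.659
  urban, 34+: 0.49 × 78 = 38.22
  suburban, 18–33: 0.15 × 48.3 = 7.245
  suburban, 34+: 0.07 × 40.2 = 2.814
Post-stratified estimate = 61.938 → 61.9%.

61.9%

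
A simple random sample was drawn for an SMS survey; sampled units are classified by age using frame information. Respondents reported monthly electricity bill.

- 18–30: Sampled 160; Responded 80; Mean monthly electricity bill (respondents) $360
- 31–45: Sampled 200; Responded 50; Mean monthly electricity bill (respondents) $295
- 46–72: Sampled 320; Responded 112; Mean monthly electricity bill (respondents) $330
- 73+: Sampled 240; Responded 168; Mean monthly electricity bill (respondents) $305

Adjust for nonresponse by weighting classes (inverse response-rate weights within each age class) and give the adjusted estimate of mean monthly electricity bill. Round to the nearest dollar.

$321

Class response rates: 18–30 80/160 = 50%, 31–45 50/200 = 25%, 46–72 112/320 = 35%, 73+ 168/240 = 70%.
Inverse-response-rate weighting restores each class to its sampled count, so class totals weight by n_sampled:
  18–30: 160 × 360 = 57,600
  31–45: 200 × 295 = 59,000
  46–72: 320 × 330 = 105,600
  73+: 240 × 305 = 73,200
Adjusted estimate = 295,400 / 920 = 321.087 → $321.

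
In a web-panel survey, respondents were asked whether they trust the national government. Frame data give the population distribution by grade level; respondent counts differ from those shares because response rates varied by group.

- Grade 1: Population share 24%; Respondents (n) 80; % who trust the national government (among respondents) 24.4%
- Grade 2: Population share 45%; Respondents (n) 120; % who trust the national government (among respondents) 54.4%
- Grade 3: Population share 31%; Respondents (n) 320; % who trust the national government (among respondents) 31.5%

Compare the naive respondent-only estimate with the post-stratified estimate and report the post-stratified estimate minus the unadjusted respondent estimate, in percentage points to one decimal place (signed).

Without adjustment, the pooled respondent share is:
  (80/520)×24.4 + (120/520)×54.4 + (320/520)×31.5 = 35.6923%
Post-stratified estimate weights by population shares:
  0.24×24.4 + 0.45×54.4 + 0.31×31.5 = 40.101%
Difference = 40.101 − 35.6923 = 4.4087 pp.

+4.4 percentage points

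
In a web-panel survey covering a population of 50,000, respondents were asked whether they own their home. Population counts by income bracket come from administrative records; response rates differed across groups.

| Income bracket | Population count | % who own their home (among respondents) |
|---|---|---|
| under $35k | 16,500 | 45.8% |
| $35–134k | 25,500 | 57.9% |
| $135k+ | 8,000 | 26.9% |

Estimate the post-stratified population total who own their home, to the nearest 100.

24,500

Each cell contributes its population count × the respondent rate:
  under $35k: 16,500 × 45.8% = 7557
  $35–134k: 25,500 × 57.9% = 14764.5
  $135k+: 8,000 × 26.9% = 2152
Estimated total = 24473.5 → 24,500.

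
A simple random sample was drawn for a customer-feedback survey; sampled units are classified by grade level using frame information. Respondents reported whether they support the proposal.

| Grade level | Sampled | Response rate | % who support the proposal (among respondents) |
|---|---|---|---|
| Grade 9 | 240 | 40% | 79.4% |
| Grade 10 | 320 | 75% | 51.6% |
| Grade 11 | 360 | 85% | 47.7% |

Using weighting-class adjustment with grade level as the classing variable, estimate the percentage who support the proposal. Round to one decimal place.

Inverse-response-rate weighting restores each class to its sampled count, so class totals weight by n_sampled:
  Grade 9: 240 × 79.4 = 19,056
  Grade 10: 320 × 51.6 = 16,512
  Grade 11: 360 × 47.7 = 17,172
Adjusted estimate = 52,740 / 920 = 57.3261 → 57.3%.

57.3%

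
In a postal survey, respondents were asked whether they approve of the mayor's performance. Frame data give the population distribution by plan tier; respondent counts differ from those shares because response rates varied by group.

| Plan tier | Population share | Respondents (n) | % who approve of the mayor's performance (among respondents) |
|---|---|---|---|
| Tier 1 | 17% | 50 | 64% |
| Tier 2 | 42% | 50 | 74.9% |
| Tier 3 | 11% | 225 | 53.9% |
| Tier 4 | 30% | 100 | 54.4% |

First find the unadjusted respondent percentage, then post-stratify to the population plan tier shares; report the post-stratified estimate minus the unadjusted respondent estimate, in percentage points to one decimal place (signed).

+6.9 percentage points

Without adjustment, the pooled respondent share is:
  (50/425)×64 + (50/425)×74.9 + (225/425)×53.9 + (100/425)×54.4 = 57.6765%
Post-stratifying to population shares instead:
  0.17×64 + 0.42×74.9 + 0.11×53.9 + 0.3×54.4 = 64.587%
Difference = 64.587 − 57.6765 = 6.9105 pp.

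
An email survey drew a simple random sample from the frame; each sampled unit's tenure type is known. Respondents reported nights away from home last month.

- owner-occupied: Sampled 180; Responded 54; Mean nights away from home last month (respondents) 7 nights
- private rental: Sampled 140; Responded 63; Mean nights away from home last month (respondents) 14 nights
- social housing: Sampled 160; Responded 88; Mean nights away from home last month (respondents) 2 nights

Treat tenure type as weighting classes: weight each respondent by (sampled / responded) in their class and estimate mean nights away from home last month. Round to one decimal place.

7.4

Class response rates: owner-occupied 54/180 = 30%, private rental 63/140 = 45%, social housing 88/160 = 55%.
Each respondent's weight = sampled/responded in their class; summing within a class gives n_sampled, so:
  owner-occupied: 180 × 7 = 1260
  private rental: 140 × 14 = 1960
  social housing: 160 × 2 = 320
Adjusted estimate = 3540 / 480 = 7.375 → 7.4.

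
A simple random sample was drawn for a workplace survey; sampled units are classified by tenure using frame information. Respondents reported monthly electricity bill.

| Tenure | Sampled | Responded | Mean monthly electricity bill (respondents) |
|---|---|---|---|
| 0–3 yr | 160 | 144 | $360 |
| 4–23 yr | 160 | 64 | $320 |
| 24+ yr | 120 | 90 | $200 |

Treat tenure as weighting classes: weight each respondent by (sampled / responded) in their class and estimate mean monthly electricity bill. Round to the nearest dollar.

Class response rates: 0–3 yr 144/160 = 90%, 4–23 yr 64/160 = 40%, 24+ yr 90/120 = 75%.
Weighting each respondent by the inverse class response rate inflates each class back to its sampled size, so the class weight is n_sampled:
  0–3 yr: 160 × 360 = 57,600
  4–23 yr: 160 × 320 = 51,200
  24+ yr: 120 × 200 = 24,000
Adjusted estimate = 132,800 / 440 = 301.818 → $302.

$302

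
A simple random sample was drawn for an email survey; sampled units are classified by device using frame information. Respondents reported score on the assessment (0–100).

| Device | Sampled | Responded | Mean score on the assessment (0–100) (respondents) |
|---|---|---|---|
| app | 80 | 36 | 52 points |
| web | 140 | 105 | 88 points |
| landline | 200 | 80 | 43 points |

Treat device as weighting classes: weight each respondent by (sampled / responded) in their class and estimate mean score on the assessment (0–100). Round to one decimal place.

59.7

Class response rates: app 36/80 = 45%, web 105/140 = 75%, landline 80/200 = 40%.
With weight = n_sampled/n_responded per class, the weighted class total is n_sampled:
  app: 80 × 52 = 4160
  web: 140 × 88 = 12,320
  landline: 200 × 43 = 8600
Adjusted estimate = 25,080 / 420 = 59.7143 → 59.7.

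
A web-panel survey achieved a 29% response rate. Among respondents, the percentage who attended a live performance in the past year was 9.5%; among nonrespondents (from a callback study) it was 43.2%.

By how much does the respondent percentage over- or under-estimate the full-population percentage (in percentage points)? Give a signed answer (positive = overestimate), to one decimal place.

-23.9 percentage points

Nonresponse fraction = 1 − 0.29 = 0.71.
Bias = (nonresponse fraction) × (respondent percentage − nonrespondent percentage)
     = 0.71 × (9.5 − 43.2) = 0.71 × -33.7 = -23.927.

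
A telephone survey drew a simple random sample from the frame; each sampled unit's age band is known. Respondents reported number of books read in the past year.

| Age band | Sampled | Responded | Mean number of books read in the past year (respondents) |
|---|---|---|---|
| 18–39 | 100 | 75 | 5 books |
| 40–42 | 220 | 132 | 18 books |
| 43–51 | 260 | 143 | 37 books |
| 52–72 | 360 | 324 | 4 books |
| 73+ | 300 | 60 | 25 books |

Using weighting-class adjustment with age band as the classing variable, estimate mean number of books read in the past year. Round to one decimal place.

Class response rates: 18–39 75/100 = 75%, 40–42 132/220 = 60%, 43–51 143/260 = 55%, 52–72 324/360 = 90%, 73+ 60/300 = 20%.
Inverse-response-rate weighting restores each class to its sampled count, so class totals weight by n_sampled:
  18–39: 100 × 5 = 500
  40–42: 220 × 18 = 3960
  43–51: 260 × 37 = 9620
  52–72: 360 × 4 = 1440
  73+: 300 × 25 = 7500
Adjusted estimate = 23,020 / 1,240 = 18.5645 → 18.6.

18.6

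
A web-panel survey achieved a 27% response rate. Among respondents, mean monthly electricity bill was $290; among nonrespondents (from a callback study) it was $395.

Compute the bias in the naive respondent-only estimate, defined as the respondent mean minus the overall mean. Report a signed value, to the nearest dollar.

Nonresponse fraction = 1 − 0.27 = 0.73.
Bias = (nonresponse fraction) × (respondent mean − nonrespondent mean)
     = 0.73 × (290 − 395) = 0.73 × -105 = -76.65.

-$77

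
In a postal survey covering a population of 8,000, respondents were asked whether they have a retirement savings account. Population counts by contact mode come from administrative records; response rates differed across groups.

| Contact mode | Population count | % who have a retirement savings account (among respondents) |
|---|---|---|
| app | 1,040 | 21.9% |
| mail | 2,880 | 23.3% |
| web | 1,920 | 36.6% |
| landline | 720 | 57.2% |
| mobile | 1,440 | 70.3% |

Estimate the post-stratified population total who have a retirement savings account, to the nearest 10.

Apply each group's respondent rate to its population count:
  app: 1,040 × 21.9% = 227.76
  mail: 2,880 × 23.3% = 671.04
  web: 1,920 × 36.6% = 702.72
  landline: 720 × 57.2% = 411.84
  mobile: 1,440 × 70.3% = 1012.32
Estimated total = 3025.68 → 3,030.

3,030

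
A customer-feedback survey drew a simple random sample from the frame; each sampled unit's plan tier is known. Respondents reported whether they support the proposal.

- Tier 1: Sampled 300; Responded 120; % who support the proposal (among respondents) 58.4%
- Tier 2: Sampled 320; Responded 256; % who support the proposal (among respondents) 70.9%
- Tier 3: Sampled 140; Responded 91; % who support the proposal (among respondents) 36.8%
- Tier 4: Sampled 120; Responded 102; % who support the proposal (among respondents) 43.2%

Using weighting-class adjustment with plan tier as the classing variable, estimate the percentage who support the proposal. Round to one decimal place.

Response rates by class: Tier 1 120/300 = 40%, Tier 2 256/320 = 80%, Tier 3 91/140 = 65%, Tier 4 102/120 = 85%.
Inverse-response-rate weighting restores each class to its sampled count, so class totals weight by n_sampled:
  Tier 1: 300 × 58.4 = 17,520
  Tier 2: 320 × 70.9 = 22,688
  Tier 3: 140 × 36.8 = 5152
  Tier 4: 120 × 43.2 = 5184
Adjusted estimate = 50,544 / 880 = 57.4364 → 57.4%.

57.4%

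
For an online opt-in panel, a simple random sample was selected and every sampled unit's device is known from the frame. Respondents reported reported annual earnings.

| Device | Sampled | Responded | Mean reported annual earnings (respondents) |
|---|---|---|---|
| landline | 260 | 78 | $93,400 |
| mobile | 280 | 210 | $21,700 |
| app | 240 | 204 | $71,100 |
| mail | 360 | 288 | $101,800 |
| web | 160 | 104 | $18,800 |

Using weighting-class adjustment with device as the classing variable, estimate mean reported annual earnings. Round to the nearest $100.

Response rates by class: landline 78/260 = 30%, mobile 210/280 = 75%, app 204/240 = 85%, mail 288/360 = 80%, web 104/160 = 65%.
With weight = n_sampled/n_responded per class, the weighted class total is n_sampled:
  landline: 260 × 93,400 = 24,284,000
  mobile: 280 × 21,700 = 6,076,000
  app: 240 × 71,100 = 17,064,000
  mail: 360 × 101,800 = 36,648,000
  web: 160 × 18,800 = 3,008,000
Adjusted estimate = 87,080,000 / 1,300 = 66984.6 → $67,000.

$67,000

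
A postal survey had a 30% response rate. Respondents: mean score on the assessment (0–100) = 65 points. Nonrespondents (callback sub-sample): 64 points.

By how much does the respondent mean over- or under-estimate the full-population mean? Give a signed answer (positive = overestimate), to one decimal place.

Nonresponse fraction = 1 − 0.3 = 0.7.
Bias = (nonresponse fraction) × (respondent mean − nonrespondent mean)
     = 0.7 × (65 − 64) = 0.7 × 1 = 0.7.

+0.7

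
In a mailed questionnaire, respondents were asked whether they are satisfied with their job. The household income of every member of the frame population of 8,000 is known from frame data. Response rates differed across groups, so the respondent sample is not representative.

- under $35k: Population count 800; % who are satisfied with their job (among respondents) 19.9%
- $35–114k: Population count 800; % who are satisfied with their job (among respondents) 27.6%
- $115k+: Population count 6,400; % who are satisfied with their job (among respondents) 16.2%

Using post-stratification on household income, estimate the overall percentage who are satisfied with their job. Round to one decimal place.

17.7%

Reweight to the known household income distribution:
  under $35k: (800/8,000) × 19.9 = 1.99
  $35–114k: (800/8,000) × 27.6 = 2.76
  $115k+: (6,400/8,000) × 16.2 = 12.96
Post-stratified estimate = 17.71 → 17.7%.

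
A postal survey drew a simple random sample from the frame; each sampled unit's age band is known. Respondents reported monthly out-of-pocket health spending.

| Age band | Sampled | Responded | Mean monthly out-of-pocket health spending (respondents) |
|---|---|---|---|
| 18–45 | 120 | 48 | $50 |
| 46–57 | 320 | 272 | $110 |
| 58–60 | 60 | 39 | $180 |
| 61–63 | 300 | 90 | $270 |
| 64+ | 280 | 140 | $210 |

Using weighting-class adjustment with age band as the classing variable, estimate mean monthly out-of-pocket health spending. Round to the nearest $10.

Class response rates: 18–45 48/120 = 40%, 46–57 272/320 = 85%, 58–60 39/60 = 65%, 61–63 90/300 = 30%, 64+ 140/280 = 50%.
Inverse-response-rate weighting restores each class to its sampled count, so class totals weight by n_sampled:
  18–45: 120 × 50 = 6000
  46–57: 320 × 110 = 35,200
  58–60: 60 × 180 = 10,800
  61–63: 300 × 270 = 81,000
  64+: 280 × 210 = 58,800
Adjusted estimate = 191,800 / 1,080 = 177.593 → $180.

$180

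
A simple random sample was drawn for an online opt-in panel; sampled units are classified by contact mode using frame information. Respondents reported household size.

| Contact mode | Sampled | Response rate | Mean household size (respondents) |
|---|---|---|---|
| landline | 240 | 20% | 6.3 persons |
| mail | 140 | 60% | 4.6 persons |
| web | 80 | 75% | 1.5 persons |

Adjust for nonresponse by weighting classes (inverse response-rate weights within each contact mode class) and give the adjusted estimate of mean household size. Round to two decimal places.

Each respondent's weight = sampled/responded in their class; summing within a class gives n_sampled, so:
  landline: 240 × 6.3 = 1512
  mail: 140 × 4.6 = 644
  web: 80 × 1.5 = 120
Adjusted estimate = 2276 / 460 = 4.94783 → 4.95.

4.95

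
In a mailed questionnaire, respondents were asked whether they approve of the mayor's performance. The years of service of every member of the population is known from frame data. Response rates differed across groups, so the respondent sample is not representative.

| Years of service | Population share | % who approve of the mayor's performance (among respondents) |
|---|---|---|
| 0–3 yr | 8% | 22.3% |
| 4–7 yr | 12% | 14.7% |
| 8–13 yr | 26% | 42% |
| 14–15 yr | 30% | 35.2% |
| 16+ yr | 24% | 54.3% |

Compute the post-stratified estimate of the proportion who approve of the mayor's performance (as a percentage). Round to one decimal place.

38.1%

Weight each group's respondent value by its population share:
  0–3 yr: 0.08 × 22.3 = 1.784
  4–7 yr: 0.12 × 14.7 = 1.764
  8–13 yr: 0.26 × 42 = 10.92
  14–15 yr: 0.3 × 35.2 = 10.56
  16+ yr: 0.24 × 54.3 = 13.032
Post-stratified estimate = 38.06 → 38.1%.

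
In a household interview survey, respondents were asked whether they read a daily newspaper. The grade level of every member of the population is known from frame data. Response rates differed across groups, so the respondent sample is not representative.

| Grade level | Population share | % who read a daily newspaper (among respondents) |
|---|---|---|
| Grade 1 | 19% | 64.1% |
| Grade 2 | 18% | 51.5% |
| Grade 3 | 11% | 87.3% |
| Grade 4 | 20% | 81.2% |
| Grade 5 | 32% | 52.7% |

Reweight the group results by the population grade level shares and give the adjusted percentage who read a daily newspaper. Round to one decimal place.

Reweight to the known grade level distribution:
  Grade 1: 0.19 × 64.1 = 12.179
  Grade 2: 0.18 × 51.5 = 9.27
  Grade 3: 0.11 × 87.3 = 9.603
  Grade 4: 0.2 × 81.2 = 16.24
  Grade 5: 0.32 × 52.7 = 16.864
Post-stratified estimate = 64.156 → 64.2%.

64.2%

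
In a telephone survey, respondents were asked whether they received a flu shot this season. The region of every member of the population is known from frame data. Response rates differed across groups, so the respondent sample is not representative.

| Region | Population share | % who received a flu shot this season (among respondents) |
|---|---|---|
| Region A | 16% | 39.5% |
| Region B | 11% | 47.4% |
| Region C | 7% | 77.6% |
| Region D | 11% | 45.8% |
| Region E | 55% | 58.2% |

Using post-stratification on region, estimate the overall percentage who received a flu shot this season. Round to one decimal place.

Reweight to the known region distribution:
  Region A: 0.16 × 39.5 = 6.32
  Region B: 0.11 × 47.4 = 5.214
  Region C: 0.07 × 77.6 = 5.432
  Region D: 0.11 × 45.8 = 5.038
  Region E: 0.55 × 58.2 = 32.01
Post-stratified estimate = 54.014 → 54.0%.

54.0%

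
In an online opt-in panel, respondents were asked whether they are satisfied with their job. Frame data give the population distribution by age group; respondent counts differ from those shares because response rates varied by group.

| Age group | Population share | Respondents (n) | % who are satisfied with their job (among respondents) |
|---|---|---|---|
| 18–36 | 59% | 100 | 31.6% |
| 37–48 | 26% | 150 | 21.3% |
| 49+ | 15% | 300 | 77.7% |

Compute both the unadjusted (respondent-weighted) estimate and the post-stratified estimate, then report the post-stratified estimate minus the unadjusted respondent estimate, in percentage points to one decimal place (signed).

-18.1 percentage points

Unadjusted (pooled respondent) estimate weights by respondent counts:
  (100/550)×31.6 + (150/550)×21.3 + (300/550)×77.7 = 53.9364%
Reweighting by population age group shares:
  0.59×31.6 + 0.26×21.3 + 0.15×77.7 = 35.837%
Difference = 35.837 − 53.9364 = -18.0994 pp.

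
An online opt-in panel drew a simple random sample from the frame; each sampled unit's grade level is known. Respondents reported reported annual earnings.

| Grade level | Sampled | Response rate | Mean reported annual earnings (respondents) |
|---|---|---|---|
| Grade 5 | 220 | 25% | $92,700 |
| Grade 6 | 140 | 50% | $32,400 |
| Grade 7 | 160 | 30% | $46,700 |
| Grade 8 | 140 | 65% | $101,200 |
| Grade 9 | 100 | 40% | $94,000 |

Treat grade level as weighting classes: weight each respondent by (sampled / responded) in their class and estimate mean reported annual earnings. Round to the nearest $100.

$73,600

Inverse-response-rate weighting restores each class to its sampled count, so class totals weight by n_sampled:
  Grade 5: 220 × 92,700 = 20,394,000
  Grade 6: 140 × 32,400 = 4,536,000
  Grade 7: 160 × 46,700 = 7,472,000
  Grade 8: 140 × 101,200 = 14,168,000
  Grade 9: 100 × 94,000 = 9,400,000
Adjusted estimate = 55,970,000 / 760 = 73644.7 → $73,600.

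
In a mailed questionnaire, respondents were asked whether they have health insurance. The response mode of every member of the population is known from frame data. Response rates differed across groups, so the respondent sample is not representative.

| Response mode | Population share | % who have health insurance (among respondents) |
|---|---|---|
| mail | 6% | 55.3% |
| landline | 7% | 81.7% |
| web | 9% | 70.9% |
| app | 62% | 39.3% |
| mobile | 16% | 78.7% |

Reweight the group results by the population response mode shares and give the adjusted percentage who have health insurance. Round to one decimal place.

Reweight to the known response mode distribution:
  mail: 0.06 × 55.3 = 3.318
  landline: 0.07 × 81.7 = 5.719
  web: 0.09 × 70.9 = 6.381
  app: 0.62 × 39.3 = 24.366
  mobile: 0.16 × 78.7 = 12.592
Post-stratified estimate = 52.376 → 52.4%.

52.4%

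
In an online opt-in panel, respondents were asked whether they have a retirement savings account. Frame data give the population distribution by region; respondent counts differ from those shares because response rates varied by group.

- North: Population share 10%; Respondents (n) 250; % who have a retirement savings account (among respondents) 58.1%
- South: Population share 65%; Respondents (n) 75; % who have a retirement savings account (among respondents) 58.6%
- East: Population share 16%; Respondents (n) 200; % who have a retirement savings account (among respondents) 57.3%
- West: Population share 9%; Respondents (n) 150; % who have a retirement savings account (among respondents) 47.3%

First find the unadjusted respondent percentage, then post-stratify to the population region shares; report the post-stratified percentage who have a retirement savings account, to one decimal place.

Naive respondent-only estimate (weights = respondent counts):
  (250/675)×58.1 + (75/675)×58.6 + (200/675)×57.3 + (150/675)×47.3 = 55.5185%
Reweighting by population region shares:
  0.1×58.1 + 0.65×58.6 + 0.16×57.3 + 0.09×47.3 = 57.325%

57.3%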